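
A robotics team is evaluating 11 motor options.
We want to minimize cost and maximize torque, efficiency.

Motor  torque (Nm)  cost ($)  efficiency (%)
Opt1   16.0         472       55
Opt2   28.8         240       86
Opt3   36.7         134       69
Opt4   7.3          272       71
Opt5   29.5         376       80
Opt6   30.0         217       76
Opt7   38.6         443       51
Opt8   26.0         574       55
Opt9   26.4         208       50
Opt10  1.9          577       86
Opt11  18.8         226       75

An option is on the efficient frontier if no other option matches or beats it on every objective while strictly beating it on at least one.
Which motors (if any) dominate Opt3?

Opt1: worse on torque (16.0 vs 36.7).
Opt2: worse on torque (28.8 vs 36.7).
Opt4: worse on torque (7.3 vs 36.7).
Opt5: worse on torque (29.5 vs 36.7).
Opt6: worse on torque (30.0 vs 36.7).
Opt7: worse on cost (443 vs 134).
Opt8: worse on torque (26.0 vs 36.7).
Opt9: worse on torque (26.4 vs 36.7).
Opt10: worse on torque (1.9 vs 36.7).
Opt11: worse on torque (18.8 vs 36.7).
No option dominates Opt3.

none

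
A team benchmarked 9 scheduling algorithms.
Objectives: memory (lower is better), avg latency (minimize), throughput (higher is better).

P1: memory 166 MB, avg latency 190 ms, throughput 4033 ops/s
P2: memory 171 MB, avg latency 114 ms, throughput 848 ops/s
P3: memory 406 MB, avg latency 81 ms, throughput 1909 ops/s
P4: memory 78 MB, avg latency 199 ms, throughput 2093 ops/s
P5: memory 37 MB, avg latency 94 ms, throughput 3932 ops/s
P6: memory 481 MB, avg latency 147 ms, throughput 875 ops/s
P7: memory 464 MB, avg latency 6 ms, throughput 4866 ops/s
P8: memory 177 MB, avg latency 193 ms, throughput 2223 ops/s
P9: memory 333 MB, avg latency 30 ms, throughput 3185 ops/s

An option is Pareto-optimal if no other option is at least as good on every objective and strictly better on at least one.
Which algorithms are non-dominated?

P1: not dominated.
P2: dominated by P5 (memory 37≤171, avg latency 94≤114, throughput 3932≥848).
P3: dominated by P9 (memory 333≤406, avg latency 30≤81, throughput 3185≥1909).
P4: dominated by P5 (memory 37≤78, avg latency 94≤199, throughput 3932≥2093).
P5: not dominated (best memory).
P6: dominated by P3 (memory 406≤481, avg latency 81≤147, throughput 1909≥875).
P7: not dominated (best avg latency).
P8: dominated by P1 (memory 166≤177, avg latency 190≤193, throughput 4033≥2223).
P9: not dominated.

P1, P5, P7, P9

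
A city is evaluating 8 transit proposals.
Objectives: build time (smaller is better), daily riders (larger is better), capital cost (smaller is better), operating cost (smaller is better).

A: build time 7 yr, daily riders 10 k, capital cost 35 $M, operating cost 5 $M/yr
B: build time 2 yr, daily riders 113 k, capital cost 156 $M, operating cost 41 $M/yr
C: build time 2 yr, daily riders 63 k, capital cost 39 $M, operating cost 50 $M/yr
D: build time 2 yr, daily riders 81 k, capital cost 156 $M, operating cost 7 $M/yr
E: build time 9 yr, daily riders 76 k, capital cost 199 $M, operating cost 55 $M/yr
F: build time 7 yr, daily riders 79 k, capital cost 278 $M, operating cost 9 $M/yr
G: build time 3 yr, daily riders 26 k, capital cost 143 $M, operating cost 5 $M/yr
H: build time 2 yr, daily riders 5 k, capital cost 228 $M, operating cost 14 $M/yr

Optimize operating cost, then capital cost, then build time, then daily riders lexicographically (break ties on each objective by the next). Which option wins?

A

First minimize operating cost: best is 5, kept {A, G}.
Then minimize capital cost: best is 35, kept {A}.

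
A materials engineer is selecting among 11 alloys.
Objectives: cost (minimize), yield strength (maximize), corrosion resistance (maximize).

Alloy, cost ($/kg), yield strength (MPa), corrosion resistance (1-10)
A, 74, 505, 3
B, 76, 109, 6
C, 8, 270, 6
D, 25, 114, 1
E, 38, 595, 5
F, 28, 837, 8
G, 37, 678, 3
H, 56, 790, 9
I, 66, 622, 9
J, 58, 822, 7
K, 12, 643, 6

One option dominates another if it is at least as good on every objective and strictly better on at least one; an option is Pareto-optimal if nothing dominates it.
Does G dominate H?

No

G vs H: G is worse on yield strength (678 vs 790), so it does not dominate H.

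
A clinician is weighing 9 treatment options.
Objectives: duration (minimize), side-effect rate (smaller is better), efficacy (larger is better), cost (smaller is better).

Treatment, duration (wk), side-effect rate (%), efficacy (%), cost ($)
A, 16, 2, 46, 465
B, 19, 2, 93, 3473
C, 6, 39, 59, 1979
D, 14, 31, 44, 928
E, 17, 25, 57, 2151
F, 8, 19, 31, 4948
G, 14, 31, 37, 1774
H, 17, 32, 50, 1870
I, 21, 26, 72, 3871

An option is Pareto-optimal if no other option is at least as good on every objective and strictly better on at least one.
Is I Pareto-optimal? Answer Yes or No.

B vs I: duration 19≤21, side-effect rate 2≤26, efficacy 93≥72, cost 3473≤3871 — B is at least as good on every objective and strictly better on at least one, so B dominates I.

No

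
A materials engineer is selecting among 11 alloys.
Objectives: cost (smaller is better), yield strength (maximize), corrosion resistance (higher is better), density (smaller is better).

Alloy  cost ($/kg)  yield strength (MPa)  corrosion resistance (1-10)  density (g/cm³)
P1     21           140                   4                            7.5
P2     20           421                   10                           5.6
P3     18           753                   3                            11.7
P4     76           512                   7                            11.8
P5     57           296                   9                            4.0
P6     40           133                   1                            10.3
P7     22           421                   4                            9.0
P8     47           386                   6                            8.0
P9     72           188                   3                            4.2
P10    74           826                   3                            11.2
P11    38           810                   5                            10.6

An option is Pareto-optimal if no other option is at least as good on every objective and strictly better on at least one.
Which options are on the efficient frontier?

P2, P3, P4, P5, P10, P11

P1: dominated by P2 (cost 20≤21, yield strength 421≥140, corrosion resistance 10≥4, density 5.6≤7.5).
P2: not dominated (best corrosion resistance).
P3: not dominated (best cost).
P4: not dominated.
P5: not dominated (best density).
P6: dominated by P1 (cost 21≤40, yield strength 140≥133, corrosion resistance 4≥1, density 7.5≤10.3).
P7: dominated by P2 (cost 20≤22, yield strength 421≥421, corrosion resistance 10≥4, density 5.6≤9.0).
P8: dominated by P2 (cost 20≤47, yield strength 421≥386, corrosion resistance 10≥6, density 5.6≤8.0).
P9: dominated by P5 (cost 57≤72, yield strength 296≥188, corrosion resistance 9≥3, density 4.0≤4.2).
P10: not dominated (best yield strength).
P11: not dominated.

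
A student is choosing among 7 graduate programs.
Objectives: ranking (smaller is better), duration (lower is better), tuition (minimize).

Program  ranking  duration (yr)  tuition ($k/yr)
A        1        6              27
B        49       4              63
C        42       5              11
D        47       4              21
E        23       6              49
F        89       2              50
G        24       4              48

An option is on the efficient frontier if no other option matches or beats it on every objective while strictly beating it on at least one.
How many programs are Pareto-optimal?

A: not dominated (best ranking).
B: dominated by D (ranking 47≤49, duration 4≤4, tuition 21≤63).
C: not dominated (best tuition).
D: not dominated.
E: dominated by A (ranking 1≤23, duration 6≤6, tuition 27≤49).
F: not dominated (best duration).
G: not dominated.
Pareto-optimal: A, C, D, F, G → 5.

5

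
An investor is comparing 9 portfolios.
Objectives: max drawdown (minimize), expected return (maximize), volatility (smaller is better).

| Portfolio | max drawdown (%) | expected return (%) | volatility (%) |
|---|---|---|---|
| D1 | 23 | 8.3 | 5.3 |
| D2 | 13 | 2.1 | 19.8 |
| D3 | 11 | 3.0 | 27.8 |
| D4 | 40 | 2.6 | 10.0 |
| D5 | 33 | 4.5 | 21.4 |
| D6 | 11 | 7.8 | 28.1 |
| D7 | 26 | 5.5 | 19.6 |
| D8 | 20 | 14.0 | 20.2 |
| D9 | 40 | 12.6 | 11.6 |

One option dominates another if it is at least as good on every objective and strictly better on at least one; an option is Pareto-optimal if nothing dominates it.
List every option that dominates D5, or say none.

D1: max drawdown 23≤33, expected return 8.3≥4.5, volatility 5.3≤21.4 — dominates D5.
D7: max drawdown 26≤33, expected return 5.5≥4.5, volatility 19.6≤21.4 — dominates D5.
D8: max drawdown 20≤33, expected return 14.0≥4.5, volatility 20.2≤21.4 — dominates D5.
Others (D2, D3, D4, D6, D9) are each worse than D5 on at least one objective.

D1, D7, D8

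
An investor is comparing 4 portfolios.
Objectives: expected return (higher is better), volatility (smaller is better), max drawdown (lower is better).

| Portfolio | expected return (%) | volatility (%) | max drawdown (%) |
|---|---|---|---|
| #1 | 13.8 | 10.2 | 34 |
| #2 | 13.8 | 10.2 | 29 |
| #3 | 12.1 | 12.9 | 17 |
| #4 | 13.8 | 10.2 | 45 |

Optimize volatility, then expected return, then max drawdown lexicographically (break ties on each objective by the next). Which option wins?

#2

First minimize volatility: best is 10.2, kept {#1, #2, #4}.
Then maximize expected return: best is 13.8, kept {#1, #2, #4}.
Then minimize max drawdown: best is 29, kept {#2}.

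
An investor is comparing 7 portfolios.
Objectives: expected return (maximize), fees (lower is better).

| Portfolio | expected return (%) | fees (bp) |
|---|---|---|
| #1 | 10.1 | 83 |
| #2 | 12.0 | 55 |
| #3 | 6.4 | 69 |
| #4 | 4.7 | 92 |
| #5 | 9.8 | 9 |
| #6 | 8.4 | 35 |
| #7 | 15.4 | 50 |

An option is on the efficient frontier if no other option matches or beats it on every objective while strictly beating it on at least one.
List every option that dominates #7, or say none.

#1: worse on expected return (10.1 vs 15.4).
#2: worse on expected return (12.0 vs 15.4).
#3: worse on expected return (6.4 vs 15.4).
#4: worse on expected return (4.7 vs 15.4).
#5: worse on expected return (9.8 vs 15.4).
#6: worse on expected return (8.4 vs 15.4).
No option dominates #7.

none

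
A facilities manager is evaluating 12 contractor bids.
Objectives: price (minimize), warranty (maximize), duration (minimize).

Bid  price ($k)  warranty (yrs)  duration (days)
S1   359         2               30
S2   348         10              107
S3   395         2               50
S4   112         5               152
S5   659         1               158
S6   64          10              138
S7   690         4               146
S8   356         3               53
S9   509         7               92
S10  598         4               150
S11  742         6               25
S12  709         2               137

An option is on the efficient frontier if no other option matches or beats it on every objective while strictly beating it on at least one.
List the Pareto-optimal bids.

S1: not dominated.
S2: not dominated.
S3: dominated by S1 (price 359≤395, warranty 2≥2, duration 30≤50).
S4: dominated by S6 (price 64≤112, warranty 10≥5, duration 138≤152).
S5: dominated by S1 (price 359≤659, warranty 2≥1, duration 30≤158).
S6: not dominated (best price).
S7: dominated by S2 (price 348≤690, warranty 10≥4, duration 107≤146).
S8: not dominated.
S9: not dominated.
S10: dominated by S2 (price 348≤598, warranty 10≥4, duration 107≤150).
S11: not dominated (best duration).
S12: dominated by S1 (price 359≤709, warranty 2≥2, duration 30≤137).

S1, S2, S6, S8, S9, S11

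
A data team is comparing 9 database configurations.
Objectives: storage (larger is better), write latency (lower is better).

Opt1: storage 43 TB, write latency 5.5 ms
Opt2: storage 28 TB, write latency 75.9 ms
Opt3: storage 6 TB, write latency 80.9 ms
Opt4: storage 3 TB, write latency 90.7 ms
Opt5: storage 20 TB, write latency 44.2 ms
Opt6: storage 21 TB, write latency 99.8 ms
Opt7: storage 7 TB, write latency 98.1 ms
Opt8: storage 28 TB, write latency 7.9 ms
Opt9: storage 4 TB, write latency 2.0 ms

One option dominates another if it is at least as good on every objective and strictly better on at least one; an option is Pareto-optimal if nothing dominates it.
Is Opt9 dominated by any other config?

No

Opt1: worse on write latency (5.5 vs 2.0).
Opt2: worse on write latency (75.9 vs 2.0).
Opt3: worse on write latency (80.9 vs 2.0).
Opt4: worse on storage (3 vs 4).
Opt5: worse on write latency (44.2 vs 2.0).
Opt6: worse on write latency (99.8 vs 2.0).
Opt7: worse on write latency (98.1 vs 2.0).
Opt8: worse on write latency (7.9 vs 2.0).
No option is at least as good as Opt9 on every objective and strictly better on one.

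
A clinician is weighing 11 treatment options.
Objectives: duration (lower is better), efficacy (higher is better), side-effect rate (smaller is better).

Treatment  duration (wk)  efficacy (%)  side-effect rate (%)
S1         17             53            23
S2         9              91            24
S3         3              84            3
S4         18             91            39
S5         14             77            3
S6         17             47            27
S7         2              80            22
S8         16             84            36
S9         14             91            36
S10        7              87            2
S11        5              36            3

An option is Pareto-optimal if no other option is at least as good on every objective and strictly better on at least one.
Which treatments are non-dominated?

S1: dominated by S3 (duration 3≤17, efficacy 84≥53, side-effect rate 3≤23).
S2: not dominated.
S3: not dominated.
S4: dominated by S2 (duration 9≤18, efficacy 91≥91, side-effect rate 24≤39).
S5: dominated by S3 (duration 3≤14, efficacy 84≥77, side-effect rate 3≤3).
S6: dominated by S1 (duration 17≤17, efficacy 53≥47, side-effect rate 23≤27).
S7: not dominated (best duration).
S8: dominated by S2 (duration 9≤16, efficacy 91≥84, side-effect rate 24≤36).
S9: dominated by S2 (duration 9≤14, efficacy 91≥91, side-effect rate 24≤36).
S10: not dominated (best side-effect rate).
S11: dominated by S3 (duration 3≤5, efficacy 84≥36, side-effect rate 3≤3).

S2, S3, S7, S10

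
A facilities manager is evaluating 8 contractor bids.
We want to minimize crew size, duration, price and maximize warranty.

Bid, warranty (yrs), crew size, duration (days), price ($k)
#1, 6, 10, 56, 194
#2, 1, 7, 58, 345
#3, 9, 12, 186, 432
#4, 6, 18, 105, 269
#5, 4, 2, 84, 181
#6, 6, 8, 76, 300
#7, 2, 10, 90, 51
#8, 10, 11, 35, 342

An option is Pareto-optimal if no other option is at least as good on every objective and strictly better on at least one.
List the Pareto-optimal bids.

#1, #2, #5, #6, #7, #8

#1: not dominated.
#2: not dominated.
#3: dominated by #8 (warranty 10≥9, crew size 11≤12, duration 35≤186, price 342≤432).
#4: dominated by #1 (warranty 6≥6, crew size 10≤18, duration 56≤105, price 194≤269).
#5: not dominated (best crew size).
#6: not dominated.
#7: not dominated (best price).
#8: not dominated (best warranty).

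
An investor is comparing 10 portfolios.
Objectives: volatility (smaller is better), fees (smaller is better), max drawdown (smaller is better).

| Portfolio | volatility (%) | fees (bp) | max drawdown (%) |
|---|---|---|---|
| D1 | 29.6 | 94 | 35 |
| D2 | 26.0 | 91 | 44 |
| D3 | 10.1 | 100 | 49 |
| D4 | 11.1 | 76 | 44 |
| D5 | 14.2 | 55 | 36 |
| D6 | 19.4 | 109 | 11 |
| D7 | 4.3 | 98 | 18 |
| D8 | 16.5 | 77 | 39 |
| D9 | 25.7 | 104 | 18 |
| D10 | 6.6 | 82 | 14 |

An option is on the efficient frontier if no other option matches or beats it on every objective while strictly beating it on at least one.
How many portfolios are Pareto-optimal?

D1: dominated by D10 (volatility 6.6≤29.6, fees 82≤94, max drawdown 14≤35).
D2: dominated by D4 (volatility 11.1≤26.0, fees 76≤91, max drawdown 44≤44).
D3: dominated by D7 (volatility 4.3≤10.1, fees 98≤100, max drawdown 18≤49).
D4: not dominated.
D5: not dominated (best fees).
D6: not dominated (best max drawdown).
D7: not dominated (best volatility).
D8: dominated by D5 (volatility 14.2≤16.5, fees 55≤77, max drawdown 36≤39).
D9: dominated by D7 (volatility 4.3≤25.7, fees 98≤104, max drawdown 18≤18).
D10: not dominated.
Pareto-optimal: D4, D5, D6, D7, D10 → 5.

5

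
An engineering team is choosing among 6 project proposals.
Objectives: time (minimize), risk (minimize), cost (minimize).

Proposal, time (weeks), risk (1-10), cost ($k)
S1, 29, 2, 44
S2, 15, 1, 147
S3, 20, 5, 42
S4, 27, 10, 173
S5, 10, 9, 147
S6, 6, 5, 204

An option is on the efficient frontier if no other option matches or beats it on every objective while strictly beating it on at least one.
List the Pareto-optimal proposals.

S1: not dominated.
S2: not dominated (best risk).
S3: not dominated (best cost).
S4: dominated by S2 (time 15≤27, risk 1≤10, cost 147≤173).
S5: not dominated.
S6: not dominated (best time).

S1, S2, S3, S5, S6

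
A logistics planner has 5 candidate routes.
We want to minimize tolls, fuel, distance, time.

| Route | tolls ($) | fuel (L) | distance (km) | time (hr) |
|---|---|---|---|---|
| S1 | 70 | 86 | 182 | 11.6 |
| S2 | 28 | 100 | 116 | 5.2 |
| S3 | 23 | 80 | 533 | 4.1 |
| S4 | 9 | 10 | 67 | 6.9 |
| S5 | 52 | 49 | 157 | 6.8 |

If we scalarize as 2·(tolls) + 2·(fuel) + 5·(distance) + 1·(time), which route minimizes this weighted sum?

S1: 2·70 + 2·86 + 5·182 + 1·11.6 = 1233.6
S2: 2·28 + 2·100 + 5·116 + 1·5.2 = 841.2
S3: 2·23 + 2·80 + 5·533 + 1·4.1 = 2875.1
S4: 2·9 + 2·10 + 5·67 + 1·6.9 = 379.9
S5: 2·52 + 2·49 + 5·157 + 1·6.8 = 993.8
Lowest: S4 at 379.9.

S4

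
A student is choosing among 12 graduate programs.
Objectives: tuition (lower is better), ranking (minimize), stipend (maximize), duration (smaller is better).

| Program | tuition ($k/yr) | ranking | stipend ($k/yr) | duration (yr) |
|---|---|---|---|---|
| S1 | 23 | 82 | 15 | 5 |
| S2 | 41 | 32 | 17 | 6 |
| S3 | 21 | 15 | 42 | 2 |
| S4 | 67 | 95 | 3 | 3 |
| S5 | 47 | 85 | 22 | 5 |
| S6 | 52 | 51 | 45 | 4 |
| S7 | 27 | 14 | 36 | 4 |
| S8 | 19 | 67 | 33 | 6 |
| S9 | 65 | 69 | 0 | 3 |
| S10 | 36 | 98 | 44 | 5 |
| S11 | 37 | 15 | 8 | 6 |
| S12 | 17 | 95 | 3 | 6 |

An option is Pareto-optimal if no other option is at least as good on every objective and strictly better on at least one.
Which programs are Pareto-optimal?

S1: dominated by S3 (tuition 21≤23, ranking 15≤82, stipend 42≥15, duration 2≤5).
S2: dominated by S3 (tuition 21≤41, ranking 15≤32, stipend 42≥17, duration 2≤6).
S3: not dominated (best duration).
S4: dominated by S3 (tuition 21≤67, ranking 15≤95, stipend 42≥3, duration 2≤3).
S5: dominated by S3 (tuition 21≤47, ranking 15≤85, stipend 42≥22, duration 2≤5).
S6: not dominated (best stipend).
S7: not dominated (best ranking).
S8: not dominated.
S9: dominated by S3 (tuition 21≤65, ranking 15≤69, stipend 42≥0, duration 2≤3).
S10: not dominated.
S11: dominated by S3 (tuition 21≤37, ranking 15≤15, stipend 42≥8, duration 2≤6).
S12: not dominated (best tuition).

S3, S6, S7, S8, S10, S12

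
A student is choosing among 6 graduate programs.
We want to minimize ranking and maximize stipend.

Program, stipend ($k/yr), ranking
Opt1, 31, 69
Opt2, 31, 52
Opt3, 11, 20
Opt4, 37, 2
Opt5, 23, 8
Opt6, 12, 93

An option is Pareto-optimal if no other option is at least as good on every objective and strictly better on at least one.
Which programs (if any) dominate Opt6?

Opt1, Opt2, Opt4, Opt5

Opt1: stipend 31≥12, ranking 69≤93 — dominates Opt6.
Opt2: stipend 31≥12, ranking 52≤93 — dominates Opt6.
Opt4: stipend 37≥12, ranking 2≤93 — dominates Opt6.
Opt5: stipend 23≥12, ranking 8≤93 — dominates Opt6.
Others (Opt3) are each worse than Opt6 on at least one objective.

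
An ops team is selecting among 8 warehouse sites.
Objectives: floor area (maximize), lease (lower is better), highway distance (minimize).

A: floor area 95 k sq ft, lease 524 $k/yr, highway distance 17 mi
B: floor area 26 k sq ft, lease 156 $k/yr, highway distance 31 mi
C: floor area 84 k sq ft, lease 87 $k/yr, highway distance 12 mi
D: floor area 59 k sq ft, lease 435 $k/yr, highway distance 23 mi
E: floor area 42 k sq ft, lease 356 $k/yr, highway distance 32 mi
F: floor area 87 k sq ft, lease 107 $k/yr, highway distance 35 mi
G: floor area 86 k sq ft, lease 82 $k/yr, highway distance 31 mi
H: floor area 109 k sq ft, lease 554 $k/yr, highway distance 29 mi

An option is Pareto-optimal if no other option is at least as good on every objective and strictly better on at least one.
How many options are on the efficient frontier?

A: not dominated.
B: dominated by C (floor area 84≥26, lease 87≤156, highway distance 12≤31).
C: not dominated (best highway distance).
D: dominated by C (floor area 84≥59, lease 87≤435, highway distance 12≤23).
E: dominated by C (floor area 84≥42, lease 87≤356, highway distance 12≤32).
F: not dominated.
G: not dominated (best lease).
H: not dominated (best floor area).
Pareto-optimal: A, C, F, G, H → 5.

5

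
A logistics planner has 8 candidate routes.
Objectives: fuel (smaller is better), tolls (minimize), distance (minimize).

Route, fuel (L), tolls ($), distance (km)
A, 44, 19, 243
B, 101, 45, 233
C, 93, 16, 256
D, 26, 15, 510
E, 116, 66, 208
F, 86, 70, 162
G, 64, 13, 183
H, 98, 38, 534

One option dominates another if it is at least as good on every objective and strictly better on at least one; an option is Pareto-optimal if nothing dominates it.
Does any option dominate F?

No

A: worse on distance (243 vs 162).
B: worse on fuel (101 vs 86).
C: worse on fuel (93 vs 86).
D: worse on distance (510 vs 162).
E: worse on fuel (116 vs 86).
G: worse on distance (183 vs 162).
H: worse on fuel (98 vs 86).
No option is at least as good as F on every objective and strictly better on one.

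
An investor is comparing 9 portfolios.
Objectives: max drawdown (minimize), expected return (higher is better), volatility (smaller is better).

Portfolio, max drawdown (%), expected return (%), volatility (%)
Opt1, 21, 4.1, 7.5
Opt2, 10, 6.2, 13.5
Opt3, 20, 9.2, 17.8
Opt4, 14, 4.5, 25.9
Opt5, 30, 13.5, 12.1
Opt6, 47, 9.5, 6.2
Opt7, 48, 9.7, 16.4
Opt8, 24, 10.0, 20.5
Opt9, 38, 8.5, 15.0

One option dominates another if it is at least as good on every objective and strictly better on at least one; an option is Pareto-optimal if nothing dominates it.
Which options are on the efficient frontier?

Opt1: not dominated.
Opt2: not dominated (best max drawdown).
Opt3: not dominated.
Opt4: dominated by Opt2 (max drawdown 10≤14, expected return 6.2≥4.5, volatility 13.5≤25.9).
Opt5: not dominated (best expected return).
Opt6: not dominated (best volatility).
Opt7: dominated by Opt5 (max drawdown 30≤48, expected return 13.5≥9.7, volatility 12.1≤16.4).
Opt8: not dominated.
Opt9: dominated by Opt5 (max drawdown 30≤38, expected return 13.5≥8.5, volatility 12.1≤15.0).

Opt1, Opt2, Opt3, Opt5, Opt6, Opt8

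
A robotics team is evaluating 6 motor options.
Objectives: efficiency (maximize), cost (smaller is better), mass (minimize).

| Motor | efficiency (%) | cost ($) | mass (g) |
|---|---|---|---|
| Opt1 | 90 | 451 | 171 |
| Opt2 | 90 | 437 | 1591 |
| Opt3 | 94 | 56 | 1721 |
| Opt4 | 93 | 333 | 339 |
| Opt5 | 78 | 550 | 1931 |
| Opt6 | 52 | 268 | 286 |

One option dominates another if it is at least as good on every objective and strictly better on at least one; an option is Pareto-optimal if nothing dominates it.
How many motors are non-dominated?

Opt1: not dominated (best mass).
Opt2: dominated by Opt4 (efficiency 93≥90, cost 333≤437, mass 339≤1591).
Opt3: not dominated (best efficiency).
Opt4: not dominated.
Opt5: dominated by Opt1 (efficiency 90≥78, cost 451≤550, mass 171≤1931).
Opt6: not dominated.
Pareto-optimal: Opt1, Opt3, Opt4, Opt6 → 4.

4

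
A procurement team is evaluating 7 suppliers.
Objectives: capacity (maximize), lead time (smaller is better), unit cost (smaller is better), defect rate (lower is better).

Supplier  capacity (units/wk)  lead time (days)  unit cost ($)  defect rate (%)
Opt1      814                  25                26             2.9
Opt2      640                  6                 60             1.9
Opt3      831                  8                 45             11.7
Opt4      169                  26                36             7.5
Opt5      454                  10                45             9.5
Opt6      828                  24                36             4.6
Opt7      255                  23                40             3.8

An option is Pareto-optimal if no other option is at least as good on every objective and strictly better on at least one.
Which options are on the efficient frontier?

Opt1, Opt2, Opt3, Opt5, Opt6, Opt7

Opt1: not dominated (best unit cost).
Opt2: not dominated (best lead time).
Opt3: not dominated (best capacity).
Opt4: dominated by Opt1 (capacity 814≥169, lead time 25≤26, unit cost 26≤36, defect rate 2.9≤7.5).
Opt5: not dominated.
Opt6: not dominated.
Opt7: not dominated.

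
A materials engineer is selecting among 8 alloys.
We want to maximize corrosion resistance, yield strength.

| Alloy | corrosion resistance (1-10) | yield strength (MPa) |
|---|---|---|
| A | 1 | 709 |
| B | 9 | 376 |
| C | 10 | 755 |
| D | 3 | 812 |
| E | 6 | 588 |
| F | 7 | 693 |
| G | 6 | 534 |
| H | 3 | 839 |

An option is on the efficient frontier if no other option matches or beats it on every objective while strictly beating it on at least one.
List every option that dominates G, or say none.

C, E, F

C: corrosion resistance 10≥6, yield strength 755≥534 — dominates G.
E: corrosion resistance 6≥6, yield strength 588≥534 — dominates G.
F: corrosion resistance 7≥6, yield strength 693≥534 — dominates G.
Others (A, B, D, H) are each worse than G on at least one objective.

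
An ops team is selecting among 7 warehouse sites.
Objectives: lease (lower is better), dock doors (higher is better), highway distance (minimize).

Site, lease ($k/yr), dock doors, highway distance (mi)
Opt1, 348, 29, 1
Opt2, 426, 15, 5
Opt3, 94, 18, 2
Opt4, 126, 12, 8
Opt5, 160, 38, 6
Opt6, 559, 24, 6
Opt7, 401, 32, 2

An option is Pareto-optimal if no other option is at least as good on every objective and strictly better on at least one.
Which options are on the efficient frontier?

Opt1: not dominated (best highway distance).
Opt2: dominated by Opt1 (lease 348≤426, dock doors 29≥15, highway distance 1≤5).
Opt3: not dominated (best lease).
Opt4: dominated by Opt3 (lease 94≤126, dock doors 18≥12, highway distance 2≤8).
Opt5: not dominated (best dock doors).
Opt6: dominated by Opt1 (lease 348≤559, dock doors 29≥24, highway distance 1≤6).
Opt7: not dominated.

Opt1, Opt3, Opt5, Opt7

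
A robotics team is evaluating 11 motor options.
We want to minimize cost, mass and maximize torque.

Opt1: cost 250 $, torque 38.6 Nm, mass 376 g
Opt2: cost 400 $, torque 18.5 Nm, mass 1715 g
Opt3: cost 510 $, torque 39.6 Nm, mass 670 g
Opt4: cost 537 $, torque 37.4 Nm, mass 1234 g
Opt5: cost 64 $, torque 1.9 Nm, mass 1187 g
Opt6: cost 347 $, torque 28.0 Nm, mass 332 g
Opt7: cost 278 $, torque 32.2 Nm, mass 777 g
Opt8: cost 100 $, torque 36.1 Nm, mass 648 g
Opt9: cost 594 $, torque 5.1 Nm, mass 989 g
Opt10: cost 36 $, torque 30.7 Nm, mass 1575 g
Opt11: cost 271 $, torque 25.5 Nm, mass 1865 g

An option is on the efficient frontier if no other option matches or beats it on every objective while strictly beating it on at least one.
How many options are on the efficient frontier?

Opt1: not dominated.
Opt2: dominated by Opt1 (cost 250≤400, torque 38.6≥18.5, mass 376≤1715).
Opt3: not dominated (best torque).
Opt4: dominated by Opt1 (cost 250≤537, torque 38.6≥37.4, mass 376≤1234).
Opt5: not dominated.
Opt6: not dominated (best mass).
Opt7: dominated by Opt1 (cost 250≤278, torque 38.6≥32.2, mass 376≤777).
Opt8: not dominated.
Opt9: dominated by Opt1 (cost 250≤594, torque 38.6≥5.1, mass 376≤989).
Opt10: not dominated (best cost).
Opt11: dominated by Opt1 (cost 250≤271, torque 38.6≥25.5, mass 376≤1865).
Pareto-optimal: Opt1, Opt3, Opt5, Opt6, Opt8, Opt10 → 6.

6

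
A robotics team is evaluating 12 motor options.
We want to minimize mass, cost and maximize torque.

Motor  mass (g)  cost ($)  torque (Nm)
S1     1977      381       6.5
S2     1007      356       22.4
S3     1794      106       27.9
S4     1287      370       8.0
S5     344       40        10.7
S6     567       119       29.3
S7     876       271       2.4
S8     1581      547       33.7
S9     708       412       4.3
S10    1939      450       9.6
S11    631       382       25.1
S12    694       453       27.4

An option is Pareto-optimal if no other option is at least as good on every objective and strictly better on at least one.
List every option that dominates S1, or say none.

S2, S3, S4, S5, S6

S2: mass 1007≤1977, cost 356≤381, torque 22.4≥6.5 — dominates S1.
S3: mass 1794≤1977, cost 106≤381, torque 27.9≥6.5 — dominates S1.
S4: mass 1287≤1977, cost 370≤381, torque 8.0≥6.5 — dominates S1.
S5: mass 344≤1977, cost 40≤381, torque 10.7≥6.5 — dominates S1.
S6: mass 567≤1977, cost 119≤381, torque 29.3≥6.5 — dominates S1.
Others (S7, S8, S9, S10, S11, S12) are each worse than S1 on at least one objective.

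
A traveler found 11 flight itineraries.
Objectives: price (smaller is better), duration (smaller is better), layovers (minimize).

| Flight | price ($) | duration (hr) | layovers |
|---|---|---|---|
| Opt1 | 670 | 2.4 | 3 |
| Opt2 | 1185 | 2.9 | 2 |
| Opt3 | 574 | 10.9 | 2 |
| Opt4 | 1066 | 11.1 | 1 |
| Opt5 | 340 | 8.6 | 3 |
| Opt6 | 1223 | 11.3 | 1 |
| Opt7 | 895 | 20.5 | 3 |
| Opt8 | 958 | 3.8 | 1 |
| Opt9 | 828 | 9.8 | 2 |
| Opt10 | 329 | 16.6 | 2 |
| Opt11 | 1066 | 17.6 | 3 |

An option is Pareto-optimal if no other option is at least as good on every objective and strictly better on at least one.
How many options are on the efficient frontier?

7

Opt1: not dominated (best duration).
Opt2: not dominated.
Opt3: not dominated.
Opt4: dominated by Opt8 (price 958≤1066, duration 3.8≤11.1, layovers 1≤1).
Opt5: not dominated.
Opt6: dominated by Opt4 (price 1066≤1223, duration 11.1≤11.3, layovers 1≤1).
Opt7: dominated by Opt1 (price 670≤895, duration 2.4≤20.5, layovers 3≤3).
Opt8: not dominated.
Opt9: not dominated.
Opt10: not dominated (best price).
Opt11: dominated by Opt1 (price 670≤1066, duration 2.4≤17.6, layovers 3≤3).
Pareto-optimal: Opt1, Opt2, Opt3, Opt5, Opt8, Opt9, Opt10 → 7.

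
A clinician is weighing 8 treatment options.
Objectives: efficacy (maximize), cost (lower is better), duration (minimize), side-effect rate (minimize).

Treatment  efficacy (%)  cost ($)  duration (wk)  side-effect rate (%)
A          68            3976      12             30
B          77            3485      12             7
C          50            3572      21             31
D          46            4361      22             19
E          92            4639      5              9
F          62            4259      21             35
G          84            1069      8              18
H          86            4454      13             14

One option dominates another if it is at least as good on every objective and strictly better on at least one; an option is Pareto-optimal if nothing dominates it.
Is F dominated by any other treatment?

A vs F: efficacy 68≥62, cost 3976≤4259, duration 12≤21, side-effect rate 30≤35 — A is at least as good on every objective and strictly better on at least one, so A dominates F.

Yes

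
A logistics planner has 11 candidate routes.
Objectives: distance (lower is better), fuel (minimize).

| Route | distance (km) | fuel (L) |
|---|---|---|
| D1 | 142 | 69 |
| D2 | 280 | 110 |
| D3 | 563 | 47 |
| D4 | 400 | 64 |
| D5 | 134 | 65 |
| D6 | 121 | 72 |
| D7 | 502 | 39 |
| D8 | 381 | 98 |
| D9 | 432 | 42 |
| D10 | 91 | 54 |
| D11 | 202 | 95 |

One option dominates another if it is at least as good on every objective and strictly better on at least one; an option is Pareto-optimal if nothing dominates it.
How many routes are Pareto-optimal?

D1: dominated by D5 (distance 134≤142, fuel 65≤69).
D2: dominated by D1 (distance 142≤280, fuel 69≤110).
D3: dominated by D7 (distance 502≤563, fuel 39≤47).
D4: dominated by D10 (distance 91≤400, fuel 54≤64).
D5: dominated by D10 (distance 91≤134, fuel 54≤65).
D6: dominated by D10 (distance 91≤121, fuel 54≤72).
D7: not dominated (best fuel).
D8: dominated by D1 (distance 142≤381, fuel 69≤98).
D9: not dominated.
D10: not dominated (best distance).
D11: dominated by D1 (distance 142≤202, fuel 69≤95).
Pareto-optimal: D7, D9, D10 → 3.

3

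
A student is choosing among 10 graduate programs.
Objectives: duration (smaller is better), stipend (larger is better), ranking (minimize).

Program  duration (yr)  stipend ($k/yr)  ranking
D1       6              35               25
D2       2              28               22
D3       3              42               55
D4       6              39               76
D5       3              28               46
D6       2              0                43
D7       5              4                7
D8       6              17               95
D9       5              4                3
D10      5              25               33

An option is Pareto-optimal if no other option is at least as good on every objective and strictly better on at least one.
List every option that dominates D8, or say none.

D1: duration 6≤6, stipend 35≥17, ranking 25≤95 — dominates D8.
D2: duration 2≤6, stipend 28≥17, ranking 22≤95 — dominates D8.
D3: duration 3≤6, stipend 42≥17, ranking 55≤95 — dominates D8.
D4: duration 6≤6, stipend 39≥17, ranking 76≤95 — dominates D8.
D5: duration 3≤6, stipend 28≥17, ranking 46≤95 — dominates D8.
D10: duration 5≤6, stipend 25≥17, ranking 33≤95 — dominates D8.
Others (D6, D7, D9) are each worse than D8 on at least one objective.

D1, D2, D3, D4, D5, D10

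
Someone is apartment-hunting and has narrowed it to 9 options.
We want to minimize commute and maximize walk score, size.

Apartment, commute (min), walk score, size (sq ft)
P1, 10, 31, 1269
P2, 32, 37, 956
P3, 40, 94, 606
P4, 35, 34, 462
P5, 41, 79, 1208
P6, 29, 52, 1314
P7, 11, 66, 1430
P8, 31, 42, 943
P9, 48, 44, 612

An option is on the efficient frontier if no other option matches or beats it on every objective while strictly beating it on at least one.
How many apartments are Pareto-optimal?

P1: not dominated (best commute).
P2: dominated by P6 (commute 29≤32, walk score 52≥37, size 1314≥956).
P3: not dominated (best walk score).
P4: dominated by P2 (commute 32≤35, walk score 37≥34, size 956≥462).
P5: not dominated.
P6: dominated by P7 (commute 11≤29, walk score 66≥52, size 1430≥1314).
P7: not dominated (best size).
P8: dominated by P6 (commute 29≤31, walk score 52≥42, size 1314≥943).
P9: dominated by P5 (commute 41≤48, walk score 79≥44, size 1208≥612).
Pareto-optimal: P1, P3, P5, P7 → 4.

4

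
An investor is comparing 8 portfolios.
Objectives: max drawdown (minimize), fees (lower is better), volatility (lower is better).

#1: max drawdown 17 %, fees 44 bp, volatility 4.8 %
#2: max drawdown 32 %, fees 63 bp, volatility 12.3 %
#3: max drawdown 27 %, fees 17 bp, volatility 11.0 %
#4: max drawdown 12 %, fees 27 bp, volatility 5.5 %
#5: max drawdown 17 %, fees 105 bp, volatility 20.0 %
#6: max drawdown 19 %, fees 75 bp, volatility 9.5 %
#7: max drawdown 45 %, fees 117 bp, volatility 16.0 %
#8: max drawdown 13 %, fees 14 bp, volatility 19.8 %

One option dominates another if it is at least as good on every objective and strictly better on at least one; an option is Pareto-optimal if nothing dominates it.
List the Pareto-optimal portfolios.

#1: not dominated (best volatility).
#2: dominated by #1 (max drawdown 17≤32, fees 44≤63, volatility 4.8≤12.3).
#3: not dominated.
#4: not dominated (best max drawdown).
#5: dominated by #1 (max drawdown 17≤17, fees 44≤105, volatility 4.8≤20.0).
#6: dominated by #1 (max drawdown 17≤19, fees 44≤75, volatility 4.8≤9.5).
#7: dominated by #1 (max drawdown 17≤45, fees 44≤117, volatility 4.8≤16.0).
#8: not dominated (best fees).

#1, #3, #4, #8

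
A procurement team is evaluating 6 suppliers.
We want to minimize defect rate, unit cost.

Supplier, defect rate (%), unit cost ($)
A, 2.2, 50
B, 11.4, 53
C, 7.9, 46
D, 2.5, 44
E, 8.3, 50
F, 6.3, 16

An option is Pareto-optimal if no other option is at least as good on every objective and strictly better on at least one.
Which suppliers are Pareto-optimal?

A: not dominated (best defect rate).
B: dominated by A (defect rate 2.2≤11.4, unit cost 50≤53).
C: dominated by D (defect rate 2.5≤7.9, unit cost 44≤46).
D: not dominated.
E: dominated by A (defect rate 2.2≤8.3, unit cost 50≤50).
F: not dominated (best unit cost).

A, D, F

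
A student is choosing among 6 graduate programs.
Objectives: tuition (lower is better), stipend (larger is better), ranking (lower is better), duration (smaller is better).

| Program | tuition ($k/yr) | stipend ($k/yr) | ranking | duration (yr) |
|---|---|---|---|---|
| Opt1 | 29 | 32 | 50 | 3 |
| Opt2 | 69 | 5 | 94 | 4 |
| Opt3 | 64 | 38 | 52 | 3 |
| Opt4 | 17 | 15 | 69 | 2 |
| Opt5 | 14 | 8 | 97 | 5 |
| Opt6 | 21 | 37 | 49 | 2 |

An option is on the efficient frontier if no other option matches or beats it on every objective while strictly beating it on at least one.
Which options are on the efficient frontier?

Opt3, Opt4, Opt5, Opt6

Opt1: dominated by Opt6 (tuition 21≤29, stipend 37≥32, ranking 49≤50, duration 2≤3).
Opt2: dominated by Opt1 (tuition 29≤69, stipend 32≥5, ranking 50≤94, duration 3≤4).
Opt3: not dominated (best stipend).
Opt4: not dominated.
Opt5: not dominated (best tuition).
Opt6: not dominated (best ranking).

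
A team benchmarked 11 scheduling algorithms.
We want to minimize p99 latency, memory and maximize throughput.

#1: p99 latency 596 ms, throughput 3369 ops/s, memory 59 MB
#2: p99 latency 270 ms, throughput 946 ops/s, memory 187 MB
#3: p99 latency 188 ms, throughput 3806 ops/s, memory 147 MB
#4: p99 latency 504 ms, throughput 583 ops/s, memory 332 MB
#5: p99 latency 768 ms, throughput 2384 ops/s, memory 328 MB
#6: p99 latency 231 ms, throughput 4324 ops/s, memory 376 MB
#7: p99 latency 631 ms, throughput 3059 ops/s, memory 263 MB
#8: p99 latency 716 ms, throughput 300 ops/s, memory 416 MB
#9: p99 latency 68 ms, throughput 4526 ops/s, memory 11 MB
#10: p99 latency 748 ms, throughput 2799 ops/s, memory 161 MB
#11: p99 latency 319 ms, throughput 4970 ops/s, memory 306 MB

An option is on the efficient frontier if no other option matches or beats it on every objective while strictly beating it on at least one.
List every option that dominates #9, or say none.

#1: worse on p99 latency (596 vs 68).
#2: worse on p99 latency (270 vs 68).
#3: worse on p99 latency (188 vs 68).
#4: worse on p99 latency (504 vs 68).
#5: worse on p99 latency (768 vs 68).
#6: worse on p99 latency (231 vs 68).
#7: worse on p99 latency (631 vs 68).
#8: worse on p99 latency (716 vs 68).
#10: worse on p99 latency (748 vs 68).
#11: worse on p99 latency (319 vs 68).
No option dominates #9.

none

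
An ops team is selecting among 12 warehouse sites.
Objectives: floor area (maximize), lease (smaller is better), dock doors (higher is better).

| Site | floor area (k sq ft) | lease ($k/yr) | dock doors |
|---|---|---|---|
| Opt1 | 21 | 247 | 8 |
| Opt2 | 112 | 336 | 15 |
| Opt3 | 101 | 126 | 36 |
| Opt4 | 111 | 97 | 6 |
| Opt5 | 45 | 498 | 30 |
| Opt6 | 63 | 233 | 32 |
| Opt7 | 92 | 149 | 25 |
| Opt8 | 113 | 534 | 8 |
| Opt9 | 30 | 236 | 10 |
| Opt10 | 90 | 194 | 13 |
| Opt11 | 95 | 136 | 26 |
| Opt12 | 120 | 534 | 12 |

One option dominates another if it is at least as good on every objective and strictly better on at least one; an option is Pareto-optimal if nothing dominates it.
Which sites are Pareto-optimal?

Opt1: dominated by Opt3 (floor area 101≥21, lease 126≤247, dock doors 36≥8).
Opt2: not dominated.
Opt3: not dominated (best dock doors).
Opt4: not dominated (best lease).
Opt5: dominated by Opt3 (floor area 101≥45, lease 126≤498, dock doors 36≥30).
Opt6: dominated by Opt3 (floor area 101≥63, lease 126≤233, dock doors 36≥32).
Opt7: dominated by Opt3 (floor area 101≥92, lease 126≤149, dock doors 36≥25).
Opt8: dominated by Opt12 (floor area 120≥113, lease 534≤534, dock doors 12≥8).
Opt9: dominated by Opt3 (floor area 101≥30, lease 126≤236, dock doors 36≥10).
Opt10: dominated by Opt3 (floor area 101≥90, lease 126≤194, dock doors 36≥13).
Opt11: dominated by Opt3 (floor area 101≥95, lease 126≤136, dock doors 36≥26).
Opt12: not dominated (best floor area).

Opt2, Opt3, Opt4, Opt12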